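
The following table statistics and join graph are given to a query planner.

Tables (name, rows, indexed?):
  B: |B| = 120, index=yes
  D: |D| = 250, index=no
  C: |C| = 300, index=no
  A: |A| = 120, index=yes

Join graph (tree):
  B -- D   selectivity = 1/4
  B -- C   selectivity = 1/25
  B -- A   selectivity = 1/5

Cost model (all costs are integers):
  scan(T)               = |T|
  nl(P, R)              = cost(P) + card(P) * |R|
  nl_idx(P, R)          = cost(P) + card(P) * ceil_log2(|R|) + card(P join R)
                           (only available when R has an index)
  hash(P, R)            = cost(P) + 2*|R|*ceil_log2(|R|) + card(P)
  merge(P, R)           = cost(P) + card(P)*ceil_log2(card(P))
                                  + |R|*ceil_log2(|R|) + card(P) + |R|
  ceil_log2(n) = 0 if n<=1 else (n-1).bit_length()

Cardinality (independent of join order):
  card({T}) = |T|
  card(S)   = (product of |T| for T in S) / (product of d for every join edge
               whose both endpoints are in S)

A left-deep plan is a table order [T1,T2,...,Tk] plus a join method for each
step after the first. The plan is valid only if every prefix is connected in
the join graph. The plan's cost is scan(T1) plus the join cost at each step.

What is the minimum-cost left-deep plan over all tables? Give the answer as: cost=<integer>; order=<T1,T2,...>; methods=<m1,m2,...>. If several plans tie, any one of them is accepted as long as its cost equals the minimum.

Selinger DP (subsets sized 1..n):
  {B}: scan cost=120, card=120
  {D}: scan cost=250, card=250
  {C}: scan cost=300, card=300
  {A}: scan cost=120, card=120
  {BD}: card=7500; try (B,hash)→2180, (D,merge)→3330, (B,merge)→3460, (D,hash)→4240, (B,nl_idx)→9500, (D,nl)→30120 …(+1); best=2180 via (B,hash)
  {BC}: card=1440; try (B,hash)→2280, (B,nl_idx)→3840, (C,merge)→4080, (B,merge)→4260, (C,hash)→5640, (C,nl)→36120 …(+1); best=2280 via (B,hash)
  {AB}: card=2880; try (B,hash)→1920, (A,hash)→1920, (B,merge)→2040, (A,merge)→2040, (B,nl_idx)→3840, (A,nl_idx)→3840 …(+2); best=1920 via (B,hash)
  {BCD}: card=90000; try (D,hash)→7720, (C,hash)→15080, (D,merge)→21810, (C,merge)→110180, (D,nl)→362280, (C,nl)→2252180; best=7720 via (D,hash)
  {ABD}: card=180000; try (D,hash)→8800, (A,hash)→11360, (D,merge)→41610, (A,merge)→108140, (A,nl_idx)→234680, (D,nl)→721920 …(+1); best=8800 via (D,hash)
  {ABC}: card=34560; try (A,hash)→5400, (C,hash)→10200, (A,merge)→20520, (C,merge)→42360, (A,nl_idx)→46920, (A,nl)→175080 …(+1); best=5400 via (A,hash)
  {ABCD}: card=2160000; try (D,hash)→43960, (A,hash)→99400, (C,hash)→194200, (D,merge)→595170, (A,merge)→1628680, (A,nl_idx)→2797720 …(+4); best=43960 via (D,hash)

cost=43960; order=C,B,A,D; methods=hash,hash,hash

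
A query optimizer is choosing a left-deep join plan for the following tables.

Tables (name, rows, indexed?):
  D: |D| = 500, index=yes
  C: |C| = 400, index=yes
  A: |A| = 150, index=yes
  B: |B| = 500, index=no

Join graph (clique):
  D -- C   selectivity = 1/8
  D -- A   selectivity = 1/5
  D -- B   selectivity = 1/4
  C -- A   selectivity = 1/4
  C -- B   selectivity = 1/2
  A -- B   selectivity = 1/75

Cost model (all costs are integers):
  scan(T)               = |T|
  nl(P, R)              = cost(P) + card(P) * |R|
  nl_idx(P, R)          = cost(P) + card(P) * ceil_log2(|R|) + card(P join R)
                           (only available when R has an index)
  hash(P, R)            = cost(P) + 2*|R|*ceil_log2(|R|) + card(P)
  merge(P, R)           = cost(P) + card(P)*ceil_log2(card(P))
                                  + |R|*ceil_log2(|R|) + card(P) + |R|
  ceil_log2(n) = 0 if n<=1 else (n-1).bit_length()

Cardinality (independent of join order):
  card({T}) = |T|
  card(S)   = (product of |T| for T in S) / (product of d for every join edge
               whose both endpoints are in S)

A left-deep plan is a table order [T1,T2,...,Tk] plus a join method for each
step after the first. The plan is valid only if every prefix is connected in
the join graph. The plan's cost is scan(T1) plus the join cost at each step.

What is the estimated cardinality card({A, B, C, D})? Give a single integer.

156250

Tables in S: A(150), B(500), C(400), D(500)
Edges inside S: D-C(d=8), D-A(d=5), D-B(d=4), C-A(d=4), C-B(d=2), A-B(d=75)
numerator = 150 * 500 * 400 * 500 = 15000000000
denominator = 8 * 5 * 4 * 4 * 2 * 75 = 96000
card(S) = 15000000000 / 96000 = 156250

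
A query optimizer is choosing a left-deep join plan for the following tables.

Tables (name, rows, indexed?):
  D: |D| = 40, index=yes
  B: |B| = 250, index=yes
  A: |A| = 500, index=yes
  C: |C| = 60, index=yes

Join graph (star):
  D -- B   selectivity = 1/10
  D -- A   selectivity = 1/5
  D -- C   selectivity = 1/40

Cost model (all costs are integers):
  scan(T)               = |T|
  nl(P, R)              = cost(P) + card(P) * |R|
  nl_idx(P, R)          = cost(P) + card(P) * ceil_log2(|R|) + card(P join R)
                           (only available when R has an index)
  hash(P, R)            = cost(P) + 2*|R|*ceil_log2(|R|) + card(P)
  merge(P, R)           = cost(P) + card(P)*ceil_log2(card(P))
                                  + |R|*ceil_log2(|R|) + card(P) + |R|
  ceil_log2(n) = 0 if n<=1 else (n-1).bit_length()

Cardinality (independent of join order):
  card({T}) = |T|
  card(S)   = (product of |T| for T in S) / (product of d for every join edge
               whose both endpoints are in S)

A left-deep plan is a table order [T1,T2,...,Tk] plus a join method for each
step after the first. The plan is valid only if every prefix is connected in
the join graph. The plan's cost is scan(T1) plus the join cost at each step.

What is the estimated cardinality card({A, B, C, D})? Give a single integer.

150000

Tables in S: A(500), B(250), C(60), D(40)
Edges inside S: D-B(d=10), D-A(d=5), D-C(d=40)
numerator = 500 * 250 * 60 * 40 = 300000000
denominator = 10 * 5 * 40 = 2000
card(S) = 300000000 / 2000 = 150000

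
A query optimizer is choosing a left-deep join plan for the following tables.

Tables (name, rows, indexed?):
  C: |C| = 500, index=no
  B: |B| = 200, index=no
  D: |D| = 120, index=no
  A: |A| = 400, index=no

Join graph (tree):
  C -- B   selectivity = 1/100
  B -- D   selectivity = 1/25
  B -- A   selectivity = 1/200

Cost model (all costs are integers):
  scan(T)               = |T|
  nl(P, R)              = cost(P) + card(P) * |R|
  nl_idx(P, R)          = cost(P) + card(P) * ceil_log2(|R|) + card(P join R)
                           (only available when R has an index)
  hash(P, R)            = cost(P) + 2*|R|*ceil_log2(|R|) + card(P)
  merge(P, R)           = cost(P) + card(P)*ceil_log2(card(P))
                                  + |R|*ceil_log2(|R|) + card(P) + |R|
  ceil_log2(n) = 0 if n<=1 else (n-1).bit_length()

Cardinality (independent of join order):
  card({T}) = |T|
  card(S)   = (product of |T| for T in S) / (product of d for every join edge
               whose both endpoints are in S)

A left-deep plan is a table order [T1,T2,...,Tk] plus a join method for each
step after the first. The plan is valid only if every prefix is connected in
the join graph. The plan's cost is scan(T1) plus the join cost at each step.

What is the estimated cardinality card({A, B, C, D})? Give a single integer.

9600

Tables in S: A(400), B(200), C(500), D(120)
Edges inside S: C-B(d=100), B-D(d=25), B-A(d=200)
numerator = 400 * 200 * 500 * 120 = 4800000000
denominator = 100 * 25 * 200 = 500000
card(S) = 4800000000 / 500000 = 9600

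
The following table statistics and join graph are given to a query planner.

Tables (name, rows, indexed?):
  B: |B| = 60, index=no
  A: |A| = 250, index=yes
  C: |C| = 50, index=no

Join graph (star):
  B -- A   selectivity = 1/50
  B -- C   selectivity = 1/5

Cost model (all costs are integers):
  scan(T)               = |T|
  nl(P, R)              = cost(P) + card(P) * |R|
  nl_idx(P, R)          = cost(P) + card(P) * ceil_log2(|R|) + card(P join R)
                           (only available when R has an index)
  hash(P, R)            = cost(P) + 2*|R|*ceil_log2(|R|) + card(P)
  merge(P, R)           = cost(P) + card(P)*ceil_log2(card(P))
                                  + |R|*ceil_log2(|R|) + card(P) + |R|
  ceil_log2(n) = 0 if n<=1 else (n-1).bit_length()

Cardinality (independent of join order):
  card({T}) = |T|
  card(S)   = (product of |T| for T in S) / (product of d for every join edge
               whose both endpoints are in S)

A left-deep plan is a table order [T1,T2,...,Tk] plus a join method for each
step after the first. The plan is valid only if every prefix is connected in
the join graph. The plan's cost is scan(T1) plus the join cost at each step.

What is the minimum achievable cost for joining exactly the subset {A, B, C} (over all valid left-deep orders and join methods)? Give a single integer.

1740

Selinger DP over subsets of {A,B,C}:
  {B}: scan cost=60, card=60
  {A}: scan cost=250, card=250
  {C}: scan cost=50, card=50
  {AB}: card=300; try (A,nl_idx)→840, (B,hash)→1220, (A,merge)→2730, (B,merge)→2920, (A,hash)→4120, (A,nl)→15060 …(+1); best=840 via (A,nl_idx)
  {BC}: card=600; try (C,hash)→720, (B,hash)→820, (B,merge)→820, (C,merge)→830, (B,nl)→3050, (C,nl)→3060; best=720 via (C,hash)
  {ABC}: card=3000; try (C,hash)→1740, (C,merge)→4190, (A,hash)→5320, (A,nl_idx)→8520, (A,merge)→9570, (C,nl)→15840 …(+1); best=1740 via (C,hash)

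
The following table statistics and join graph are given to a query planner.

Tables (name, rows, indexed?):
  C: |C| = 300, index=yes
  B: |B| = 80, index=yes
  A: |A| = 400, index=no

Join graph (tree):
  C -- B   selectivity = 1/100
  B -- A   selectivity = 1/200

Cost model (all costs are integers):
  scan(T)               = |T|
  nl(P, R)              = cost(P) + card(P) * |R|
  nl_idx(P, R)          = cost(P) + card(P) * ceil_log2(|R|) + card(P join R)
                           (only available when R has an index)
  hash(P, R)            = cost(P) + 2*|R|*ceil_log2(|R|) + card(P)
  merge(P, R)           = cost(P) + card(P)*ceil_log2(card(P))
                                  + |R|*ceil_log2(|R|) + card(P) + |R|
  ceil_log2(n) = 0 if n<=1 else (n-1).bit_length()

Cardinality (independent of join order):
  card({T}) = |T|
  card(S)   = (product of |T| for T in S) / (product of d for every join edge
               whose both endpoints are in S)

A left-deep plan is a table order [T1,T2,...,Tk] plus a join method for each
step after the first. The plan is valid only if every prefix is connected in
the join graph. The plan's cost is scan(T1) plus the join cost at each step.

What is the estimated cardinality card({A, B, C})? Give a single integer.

Tables in S: A(400), B(80), C(300)
Edges inside S: C-B(d=100), B-A(d=200)
numerator = 400 * 80 * 300 = 9600000
denominator = 100 * 200 = 20000
card(S) = 9600000 / 20000 = 480

480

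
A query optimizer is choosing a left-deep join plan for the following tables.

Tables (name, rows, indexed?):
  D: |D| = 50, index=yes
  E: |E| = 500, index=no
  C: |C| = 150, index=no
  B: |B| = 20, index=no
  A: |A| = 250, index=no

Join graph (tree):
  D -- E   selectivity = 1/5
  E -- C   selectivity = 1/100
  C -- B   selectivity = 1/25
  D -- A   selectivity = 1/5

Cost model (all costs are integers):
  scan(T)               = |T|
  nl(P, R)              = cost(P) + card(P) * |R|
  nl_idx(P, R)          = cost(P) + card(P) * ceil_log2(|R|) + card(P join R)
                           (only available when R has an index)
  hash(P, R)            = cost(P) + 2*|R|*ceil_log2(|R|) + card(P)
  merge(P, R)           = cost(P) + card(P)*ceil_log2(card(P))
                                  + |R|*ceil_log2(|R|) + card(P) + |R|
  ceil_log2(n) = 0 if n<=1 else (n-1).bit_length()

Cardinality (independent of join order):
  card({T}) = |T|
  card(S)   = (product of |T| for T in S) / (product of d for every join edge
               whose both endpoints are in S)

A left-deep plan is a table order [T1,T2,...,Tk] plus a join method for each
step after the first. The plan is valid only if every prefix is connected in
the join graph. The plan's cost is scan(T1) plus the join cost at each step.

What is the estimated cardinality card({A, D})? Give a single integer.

Tables in S: A(250), D(50)
Edges inside S: D-A(d=5)
numerator = 250 * 50 = 12500
denominator = 5 = 5
card(S) = 12500 / 5 = 2500

2500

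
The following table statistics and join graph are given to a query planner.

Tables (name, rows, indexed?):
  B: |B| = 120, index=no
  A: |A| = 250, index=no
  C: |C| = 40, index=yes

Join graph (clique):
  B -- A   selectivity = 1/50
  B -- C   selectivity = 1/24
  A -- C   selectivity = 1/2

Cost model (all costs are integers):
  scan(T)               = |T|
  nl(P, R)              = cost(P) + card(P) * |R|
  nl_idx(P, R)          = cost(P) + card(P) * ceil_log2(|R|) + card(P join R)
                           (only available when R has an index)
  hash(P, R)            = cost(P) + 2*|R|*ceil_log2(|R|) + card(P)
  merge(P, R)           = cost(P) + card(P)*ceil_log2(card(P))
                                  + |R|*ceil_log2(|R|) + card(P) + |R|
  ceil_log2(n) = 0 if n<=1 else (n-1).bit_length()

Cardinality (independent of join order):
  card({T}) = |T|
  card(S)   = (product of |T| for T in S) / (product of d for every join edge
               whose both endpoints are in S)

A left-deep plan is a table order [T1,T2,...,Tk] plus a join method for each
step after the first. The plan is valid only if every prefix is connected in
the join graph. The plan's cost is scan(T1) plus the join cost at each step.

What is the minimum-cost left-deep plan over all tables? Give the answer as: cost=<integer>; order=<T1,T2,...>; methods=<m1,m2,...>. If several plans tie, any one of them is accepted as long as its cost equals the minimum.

cost=3260; order=A,B,C; methods=hash,hash

Selinger DP (subsets sized 1..n):
  {B}: scan cost=120, card=120
  {A}: scan cost=250, card=250
  {C}: scan cost=40, card=40
  {AB}: card=600; try (B,hash)→2180, (A,merge)→3330, (B,merge)→3460, (A,hash)→4240, (A,nl)→30120, (B,nl)→30250; best=2180 via (B,hash)
  {BC}: card=200; try (C,hash)→720, (C,nl_idx)→1040, (B,merge)→1280, (C,merge)→1360, (B,hash)→1760, (B,nl)→4840 …(+1); best=720 via (C,hash)
  {AC}: card=5000; try (C,hash)→980, (A,merge)→2570, (C,merge)→2780, (A,hash)→4080, (C,nl_idx)→6750, (A,nl)→10040 …(+1); best=980 via (C,hash)
  {ABC}: card=500; try (C,hash)→3260, (A,merge)→4770, (A,hash)→4920, (C,nl_idx)→6280, (B,hash)→7660, (C,merge)→9060 …(+4); best=3260 via (C,hash)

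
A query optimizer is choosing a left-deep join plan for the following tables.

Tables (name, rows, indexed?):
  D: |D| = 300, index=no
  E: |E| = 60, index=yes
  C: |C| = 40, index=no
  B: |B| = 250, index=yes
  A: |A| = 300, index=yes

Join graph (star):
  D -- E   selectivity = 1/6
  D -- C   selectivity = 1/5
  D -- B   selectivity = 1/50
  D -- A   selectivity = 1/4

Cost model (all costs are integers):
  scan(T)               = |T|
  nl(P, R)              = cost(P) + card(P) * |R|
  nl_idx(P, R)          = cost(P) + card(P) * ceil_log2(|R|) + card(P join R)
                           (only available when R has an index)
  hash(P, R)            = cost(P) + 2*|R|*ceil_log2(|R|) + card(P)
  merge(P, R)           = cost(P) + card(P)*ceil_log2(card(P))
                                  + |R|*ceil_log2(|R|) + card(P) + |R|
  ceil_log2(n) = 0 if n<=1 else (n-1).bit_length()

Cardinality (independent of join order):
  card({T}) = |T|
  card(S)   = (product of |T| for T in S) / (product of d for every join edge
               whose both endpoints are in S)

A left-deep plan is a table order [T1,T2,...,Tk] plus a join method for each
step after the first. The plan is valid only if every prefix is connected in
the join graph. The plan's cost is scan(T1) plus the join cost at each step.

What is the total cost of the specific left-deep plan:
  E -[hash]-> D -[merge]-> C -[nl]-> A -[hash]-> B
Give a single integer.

step 1: scan E: cost=60, card=60
step 2: join D via hash
    card(P join D) = 60*300/(6) = 3000
    cost = 60 + 2*300*9 + 60 = 5520
step 3: join C via merge
    card(P join C) = 3000*40/(5) = 24000
    cost = 5520 + 3000*12 + 40*6 + 3000 + 40 = 44800
step 4: join A via nl
    card(P join A) = 24000*300/(4) = 1800000
    cost = 44800 + 24000*300 = 7244800
step 5: join B via hash
    card(P join B) = 1800000*250/(50) = 9000000
    cost = 7244800 + 2*250*8 + 1800000 = 9048800

9048800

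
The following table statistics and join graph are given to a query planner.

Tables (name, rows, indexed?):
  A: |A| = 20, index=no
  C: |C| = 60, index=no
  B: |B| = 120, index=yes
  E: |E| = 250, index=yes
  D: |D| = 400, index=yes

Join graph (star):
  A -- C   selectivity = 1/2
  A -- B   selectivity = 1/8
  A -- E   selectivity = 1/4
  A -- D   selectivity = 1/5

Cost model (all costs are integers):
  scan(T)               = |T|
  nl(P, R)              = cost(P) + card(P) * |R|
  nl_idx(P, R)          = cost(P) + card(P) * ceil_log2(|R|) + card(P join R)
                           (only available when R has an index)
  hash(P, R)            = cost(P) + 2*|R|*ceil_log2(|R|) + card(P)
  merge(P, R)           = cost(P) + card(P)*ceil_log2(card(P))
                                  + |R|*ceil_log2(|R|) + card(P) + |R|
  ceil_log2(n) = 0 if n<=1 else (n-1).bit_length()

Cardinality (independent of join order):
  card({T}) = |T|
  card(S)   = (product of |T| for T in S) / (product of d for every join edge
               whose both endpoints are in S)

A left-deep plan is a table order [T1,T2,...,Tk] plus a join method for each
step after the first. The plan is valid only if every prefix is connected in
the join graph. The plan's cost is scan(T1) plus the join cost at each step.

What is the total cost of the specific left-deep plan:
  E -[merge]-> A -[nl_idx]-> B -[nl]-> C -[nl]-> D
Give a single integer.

step 1: scan E: cost=250, card=250
step 2: join A via merge
    card(P join A) = 250*20/(4) = 1250
    cost = 250 + 250*8 + 20*5 + 250 + 20 = 2620
step 3: join B via nl_idx
    card(P join B) = 1250*120/(8) = 18750
    cost = 2620 + 1250*7 + 18750 = 30120
step 4: join C via nl
    card(P join C) = 18750*60/(2) = 562500
    cost = 30120 + 18750*60 = 1155120
step 5: join D via nl
    card(P join D) = 562500*400/(5) = 45000000
    cost = 1155120 + 562500*400 = 226155120

226155120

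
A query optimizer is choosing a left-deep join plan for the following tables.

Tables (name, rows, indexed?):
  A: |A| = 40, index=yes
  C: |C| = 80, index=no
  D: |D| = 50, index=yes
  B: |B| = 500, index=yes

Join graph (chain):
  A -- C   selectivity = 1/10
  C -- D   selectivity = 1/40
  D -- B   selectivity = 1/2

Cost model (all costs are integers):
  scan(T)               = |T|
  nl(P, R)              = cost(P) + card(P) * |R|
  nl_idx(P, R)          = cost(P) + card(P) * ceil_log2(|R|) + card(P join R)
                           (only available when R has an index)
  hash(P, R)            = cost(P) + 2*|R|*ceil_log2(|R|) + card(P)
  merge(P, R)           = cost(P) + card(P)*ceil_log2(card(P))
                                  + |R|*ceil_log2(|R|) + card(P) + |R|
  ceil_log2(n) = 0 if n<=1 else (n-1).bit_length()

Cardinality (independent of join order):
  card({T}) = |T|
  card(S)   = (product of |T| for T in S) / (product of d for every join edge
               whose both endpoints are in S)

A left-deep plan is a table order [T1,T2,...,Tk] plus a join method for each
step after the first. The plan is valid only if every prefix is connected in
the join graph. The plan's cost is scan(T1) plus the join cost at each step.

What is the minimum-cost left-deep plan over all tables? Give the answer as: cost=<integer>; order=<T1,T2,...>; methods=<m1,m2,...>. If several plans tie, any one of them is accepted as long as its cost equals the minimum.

Selinger DP (subsets sized 1..n):
  {A}: scan cost=40, card=40
  {C}: scan cost=80, card=80
  {D}: scan cost=50, card=50
  {B}: scan cost=500, card=500
  {AC}: card=320; try (A,hash)→640, (A,nl_idx)→880, (C,merge)→960, (A,merge)→1000, (C,hash)→1200, (C,nl)→3240 …(+1); best=640 via (A,hash)
  {CD}: card=100; try (D,nl_idx)→660, (D,hash)→760, (C,merge)→1040, (D,merge)→1070, (C,hash)→1220, (C,nl)→4050 …(+1); best=660 via (D,nl_idx)
  {BD}: card=12500; try (D,hash)→1600, (B,merge)→5400, (D,merge)→5850, (B,hash)→9100, (B,nl_idx)→13000, (D,nl_idx)→16000 …(+2); best=1600 via (D,hash)
  {ACD}: card=400; try (A,hash)→1240, (D,hash)→1560, (A,nl_idx)→1660, (A,merge)→1740, (D,nl_idx)→2960, (D,merge)→4190 …(+2); best=1240 via (A,hash)
  {BCD}: card=25000; try (B,merge)→6460, (B,hash)→9760, (C,hash)→15220, (B,nl_idx)→26560, (B,nl)→50660, (C,merge)→189740 …(+1); best=6460 via (B,merge)
  {ABCD}: card=100000; try (B,merge)→10240, (B,hash)→10640, (A,hash)→31940, (B,nl_idx)→104840, (B,nl)→201240, (A,nl_idx)→256460 …(+2); best=10240 via (B,merge)

cost=10240; order=C,D,A,B; methods=nl_idx,hash,merge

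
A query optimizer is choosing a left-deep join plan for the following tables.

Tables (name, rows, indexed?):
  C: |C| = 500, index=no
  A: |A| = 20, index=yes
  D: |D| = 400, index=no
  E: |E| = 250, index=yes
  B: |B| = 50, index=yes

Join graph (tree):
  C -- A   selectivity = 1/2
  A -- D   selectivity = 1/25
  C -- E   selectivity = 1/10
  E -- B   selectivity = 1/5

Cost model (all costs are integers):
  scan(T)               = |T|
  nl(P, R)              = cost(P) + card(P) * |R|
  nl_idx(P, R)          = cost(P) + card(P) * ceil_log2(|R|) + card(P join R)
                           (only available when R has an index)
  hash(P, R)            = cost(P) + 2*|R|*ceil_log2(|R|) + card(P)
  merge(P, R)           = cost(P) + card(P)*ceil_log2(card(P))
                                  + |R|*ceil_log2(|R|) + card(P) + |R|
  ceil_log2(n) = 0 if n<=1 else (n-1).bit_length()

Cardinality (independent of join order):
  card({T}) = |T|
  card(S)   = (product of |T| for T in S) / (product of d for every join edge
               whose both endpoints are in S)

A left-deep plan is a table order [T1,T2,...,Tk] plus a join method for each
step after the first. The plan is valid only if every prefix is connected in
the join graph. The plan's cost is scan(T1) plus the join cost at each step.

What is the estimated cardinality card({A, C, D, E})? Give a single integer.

Tables in S: A(20), C(500), D(400), E(250)
Edges inside S: C-A(d=2), A-D(d=25), C-E(d=10)
numerator = 20 * 500 * 400 * 250 = 1000000000
denominator = 2 * 25 * 10 = 500
card(S) = 1000000000 / 500 = 2000000

2000000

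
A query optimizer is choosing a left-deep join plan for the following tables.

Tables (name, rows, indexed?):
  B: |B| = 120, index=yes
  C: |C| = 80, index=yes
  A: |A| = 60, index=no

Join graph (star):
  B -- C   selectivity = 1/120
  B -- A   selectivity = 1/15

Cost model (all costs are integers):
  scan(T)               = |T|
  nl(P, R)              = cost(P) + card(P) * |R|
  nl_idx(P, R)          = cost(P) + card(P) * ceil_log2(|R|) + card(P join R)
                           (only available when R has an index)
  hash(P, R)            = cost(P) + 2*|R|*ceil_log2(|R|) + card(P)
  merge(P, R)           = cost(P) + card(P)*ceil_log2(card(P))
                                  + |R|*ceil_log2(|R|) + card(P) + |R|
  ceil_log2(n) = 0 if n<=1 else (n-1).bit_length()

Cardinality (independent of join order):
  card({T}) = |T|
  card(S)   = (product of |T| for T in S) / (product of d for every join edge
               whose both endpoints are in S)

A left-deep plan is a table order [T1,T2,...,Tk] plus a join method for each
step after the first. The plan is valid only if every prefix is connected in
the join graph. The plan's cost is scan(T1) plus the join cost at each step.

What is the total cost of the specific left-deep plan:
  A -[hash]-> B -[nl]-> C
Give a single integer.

step 1: scan A: cost=60, card=60
step 2: join B via hash
    card(P join B) = 60*120/(15) = 480
    cost = 60 + 2*120*7 + 60 = 1800
step 3: join C via nl
    card(P join C) = 480*80/(120) = 320
    cost = 1800 + 480*80 = 40200

40200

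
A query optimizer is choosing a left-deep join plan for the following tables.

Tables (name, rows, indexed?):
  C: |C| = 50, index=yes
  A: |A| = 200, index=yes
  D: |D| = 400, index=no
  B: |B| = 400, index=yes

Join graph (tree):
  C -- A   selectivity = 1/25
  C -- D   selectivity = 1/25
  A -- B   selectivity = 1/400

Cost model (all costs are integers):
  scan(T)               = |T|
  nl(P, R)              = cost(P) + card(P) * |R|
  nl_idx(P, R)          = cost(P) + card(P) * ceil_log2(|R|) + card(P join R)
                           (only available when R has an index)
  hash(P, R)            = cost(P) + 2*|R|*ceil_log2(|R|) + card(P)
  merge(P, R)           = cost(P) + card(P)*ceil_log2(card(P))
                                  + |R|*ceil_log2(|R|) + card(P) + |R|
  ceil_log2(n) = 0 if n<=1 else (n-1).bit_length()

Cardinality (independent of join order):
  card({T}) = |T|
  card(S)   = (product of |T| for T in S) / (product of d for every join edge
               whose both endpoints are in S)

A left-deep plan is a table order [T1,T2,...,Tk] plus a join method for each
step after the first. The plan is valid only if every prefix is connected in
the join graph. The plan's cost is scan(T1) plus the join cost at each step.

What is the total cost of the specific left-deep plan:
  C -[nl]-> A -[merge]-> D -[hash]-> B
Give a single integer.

step 1: scan C: cost=50, card=50
step 2: join A via nl
    card(P join A) = 50*200/(25) = 400
    cost = 50 + 50*200 = 10050
step 3: join D via merge
    card(P join D) = 400*400/(25) = 6400
    cost = 10050 + 400*9 + 400*9 + 400 + 400 = 18050
step 4: join B via hash
    card(P join B) = 6400*400/(400) = 6400
    cost = 18050 + 2*400*9 + 6400 = 31650

31650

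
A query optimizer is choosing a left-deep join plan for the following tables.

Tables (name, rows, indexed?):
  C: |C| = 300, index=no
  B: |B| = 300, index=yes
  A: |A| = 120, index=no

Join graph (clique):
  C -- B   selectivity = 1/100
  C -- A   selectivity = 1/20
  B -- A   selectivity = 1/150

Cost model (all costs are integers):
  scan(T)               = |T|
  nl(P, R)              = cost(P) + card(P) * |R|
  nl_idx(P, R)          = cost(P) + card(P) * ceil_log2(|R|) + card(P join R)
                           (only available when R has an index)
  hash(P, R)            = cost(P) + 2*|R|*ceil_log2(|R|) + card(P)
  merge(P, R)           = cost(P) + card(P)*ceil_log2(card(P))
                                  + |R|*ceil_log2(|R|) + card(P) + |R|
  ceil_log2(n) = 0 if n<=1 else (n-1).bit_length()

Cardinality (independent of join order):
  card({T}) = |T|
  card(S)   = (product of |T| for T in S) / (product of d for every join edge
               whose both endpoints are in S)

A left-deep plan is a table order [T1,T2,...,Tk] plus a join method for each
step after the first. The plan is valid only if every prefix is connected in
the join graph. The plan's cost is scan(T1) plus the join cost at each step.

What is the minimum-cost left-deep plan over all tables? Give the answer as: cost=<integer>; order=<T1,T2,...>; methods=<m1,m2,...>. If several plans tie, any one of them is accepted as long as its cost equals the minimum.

cost=6480; order=C,B,A; methods=nl_idx,hash

Selinger DP (subsets sized 1..n):
  {C}: scan cost=300, card=300
  {B}: scan cost=300, card=300
  {A}: scan cost=120, card=120
  {BC}: card=900; try (B,nl_idx)→3900, (C,hash)→6000, (B,hash)→6000, (C,merge)→6300, (B,merge)→6300, (C,nl)→90300 …(+1); best=3900 via (B,nl_idx)
  {AC}: card=1800; try (A,hash)→2280, (C,merge)→4080, (A,merge)→4260, (C,hash)→5640, (C,nl)→36120, (A,nl)→36300; best=2280 via (A,hash)
  {AB}: card=240; try (B,nl_idx)→1440, (A,hash)→2280, (B,merge)→4080, (A,merge)→4260, (B,hash)→5640, (B,nl)→36120 …(+1); best=1440 via (B,nl_idx)
  {ABC}: card=36; try (A,hash)→6480, (C,merge)→6600, (C,hash)→7080, (B,hash)→9480, (A,merge)→14760, (B,nl_idx)→18516 …(+4); best=6480 via (A,hash)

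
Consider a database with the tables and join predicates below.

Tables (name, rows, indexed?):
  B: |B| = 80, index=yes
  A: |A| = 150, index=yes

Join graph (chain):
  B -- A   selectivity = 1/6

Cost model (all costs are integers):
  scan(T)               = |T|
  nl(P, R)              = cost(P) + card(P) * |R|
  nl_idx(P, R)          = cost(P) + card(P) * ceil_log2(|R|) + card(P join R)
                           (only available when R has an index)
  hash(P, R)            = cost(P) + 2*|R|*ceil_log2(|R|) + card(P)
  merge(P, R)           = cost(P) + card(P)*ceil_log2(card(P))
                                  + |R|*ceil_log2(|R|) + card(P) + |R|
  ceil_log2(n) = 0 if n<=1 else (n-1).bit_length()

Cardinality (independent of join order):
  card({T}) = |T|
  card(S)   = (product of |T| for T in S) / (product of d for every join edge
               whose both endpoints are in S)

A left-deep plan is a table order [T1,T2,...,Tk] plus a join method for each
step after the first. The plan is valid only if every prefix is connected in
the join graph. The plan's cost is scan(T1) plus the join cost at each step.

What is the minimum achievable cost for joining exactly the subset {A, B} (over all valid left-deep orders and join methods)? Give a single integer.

1420

Selinger DP over subsets of {A,B}:
  {B}: scan cost=80, card=80
  {A}: scan cost=150, card=150
  {AB}: card=2000; try (B,hash)→1420, (A,merge)→2070, (B,merge)→2140, (A,hash)→2560, (A,nl_idx)→2720, (B,nl_idx)→3200 …(+2); best=1420 via (B,hash)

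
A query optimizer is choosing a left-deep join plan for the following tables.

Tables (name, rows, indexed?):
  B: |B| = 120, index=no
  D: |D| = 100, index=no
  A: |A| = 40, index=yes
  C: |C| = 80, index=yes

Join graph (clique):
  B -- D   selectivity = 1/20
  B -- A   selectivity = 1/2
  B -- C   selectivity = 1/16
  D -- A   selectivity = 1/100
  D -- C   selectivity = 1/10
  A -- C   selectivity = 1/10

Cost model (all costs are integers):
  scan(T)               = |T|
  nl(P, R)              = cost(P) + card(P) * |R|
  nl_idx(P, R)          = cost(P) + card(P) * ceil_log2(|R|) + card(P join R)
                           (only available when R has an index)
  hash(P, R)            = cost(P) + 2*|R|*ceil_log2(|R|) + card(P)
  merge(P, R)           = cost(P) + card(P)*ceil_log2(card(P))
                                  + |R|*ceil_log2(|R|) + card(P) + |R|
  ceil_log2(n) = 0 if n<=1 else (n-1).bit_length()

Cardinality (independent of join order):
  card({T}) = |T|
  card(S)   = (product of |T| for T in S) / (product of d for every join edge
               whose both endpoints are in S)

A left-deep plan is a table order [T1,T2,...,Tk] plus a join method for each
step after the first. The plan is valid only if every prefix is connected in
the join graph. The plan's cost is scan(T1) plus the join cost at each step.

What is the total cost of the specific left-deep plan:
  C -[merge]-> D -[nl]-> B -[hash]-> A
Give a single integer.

step 1: scan C: cost=80, card=80
step 2: join D via merge
    card(P join D) = 80*100/(10) = 800
    cost = 80 + 80*7 + 100*7 + 80 + 100 = 1520
step 3: join B via nl
    card(P join B) = 800*120/(20*16) = 300
    cost = 1520 + 800*120 = 97520
step 4: join A via hash
    card(P join A) = 300*40/(2*100*10) = 6
    cost = 97520 + 2*40*6 + 300 = 98300

98300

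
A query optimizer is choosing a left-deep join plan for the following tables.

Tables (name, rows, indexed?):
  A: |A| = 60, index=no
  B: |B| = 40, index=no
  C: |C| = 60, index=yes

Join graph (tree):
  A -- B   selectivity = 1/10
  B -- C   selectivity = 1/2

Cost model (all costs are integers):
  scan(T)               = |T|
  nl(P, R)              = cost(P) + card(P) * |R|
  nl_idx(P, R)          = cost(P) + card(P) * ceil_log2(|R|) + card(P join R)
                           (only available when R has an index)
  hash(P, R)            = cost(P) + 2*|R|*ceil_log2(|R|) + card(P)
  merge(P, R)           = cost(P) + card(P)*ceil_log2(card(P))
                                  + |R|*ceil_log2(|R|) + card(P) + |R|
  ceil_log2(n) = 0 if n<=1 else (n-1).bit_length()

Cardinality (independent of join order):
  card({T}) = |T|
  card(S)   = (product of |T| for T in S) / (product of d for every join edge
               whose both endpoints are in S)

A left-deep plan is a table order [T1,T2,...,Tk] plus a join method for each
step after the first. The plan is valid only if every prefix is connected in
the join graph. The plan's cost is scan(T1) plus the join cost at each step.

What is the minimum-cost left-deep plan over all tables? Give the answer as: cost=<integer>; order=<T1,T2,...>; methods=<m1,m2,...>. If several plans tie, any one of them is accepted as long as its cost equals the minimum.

cost=1560; order=A,B,C; methods=hash,hash

Selinger DP (subsets sized 1..n):
  {A}: scan cost=60, card=60
  {B}: scan cost=40, card=40
  {C}: scan cost=60, card=60
  {AB}: card=240; try (B,hash)→600, (A,merge)→740, (B,merge)→760, (A,hash)→800, (A,nl)→2440, (B,nl)→2460; best=600 via (B,hash)
  {BC}: card=1200; try (B,hash)→600, (C,merge)→740, (B,merge)→760, (C,hash)→800, (C,nl_idx)→1480, (C,nl)→2440 …(+1); best=600 via (B,hash)
  {ABC}: card=7200; try (C,hash)→1560, (A,hash)→2520, (C,merge)→3180, (C,nl_idx)→9240, (C,nl)→15000, (A,merge)→15420 …(+1); best=1560 via (C,hash)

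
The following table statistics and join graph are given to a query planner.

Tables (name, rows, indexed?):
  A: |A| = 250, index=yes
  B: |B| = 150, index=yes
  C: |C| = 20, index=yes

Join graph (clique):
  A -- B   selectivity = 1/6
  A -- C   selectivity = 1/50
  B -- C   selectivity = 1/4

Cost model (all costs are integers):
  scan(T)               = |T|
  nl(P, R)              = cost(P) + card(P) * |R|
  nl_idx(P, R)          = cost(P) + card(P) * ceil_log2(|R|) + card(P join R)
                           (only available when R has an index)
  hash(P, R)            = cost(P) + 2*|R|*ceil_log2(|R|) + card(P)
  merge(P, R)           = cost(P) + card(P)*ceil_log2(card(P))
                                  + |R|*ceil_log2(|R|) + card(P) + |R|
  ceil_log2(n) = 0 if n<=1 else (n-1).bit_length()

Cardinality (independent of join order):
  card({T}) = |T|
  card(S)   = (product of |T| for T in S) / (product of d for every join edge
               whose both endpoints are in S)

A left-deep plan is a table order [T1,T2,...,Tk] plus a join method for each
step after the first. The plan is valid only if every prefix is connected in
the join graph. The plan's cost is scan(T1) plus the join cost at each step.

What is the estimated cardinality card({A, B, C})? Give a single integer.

Tables in S: A(250), B(150), C(20)
Edges inside S: A-B(d=6), A-C(d=50), B-C(d=4)
numerator = 250 * 150 * 20 = 750000
denominator = 6 * 50 * 4 = 1200
card(S) = 750000 / 1200 = 625

625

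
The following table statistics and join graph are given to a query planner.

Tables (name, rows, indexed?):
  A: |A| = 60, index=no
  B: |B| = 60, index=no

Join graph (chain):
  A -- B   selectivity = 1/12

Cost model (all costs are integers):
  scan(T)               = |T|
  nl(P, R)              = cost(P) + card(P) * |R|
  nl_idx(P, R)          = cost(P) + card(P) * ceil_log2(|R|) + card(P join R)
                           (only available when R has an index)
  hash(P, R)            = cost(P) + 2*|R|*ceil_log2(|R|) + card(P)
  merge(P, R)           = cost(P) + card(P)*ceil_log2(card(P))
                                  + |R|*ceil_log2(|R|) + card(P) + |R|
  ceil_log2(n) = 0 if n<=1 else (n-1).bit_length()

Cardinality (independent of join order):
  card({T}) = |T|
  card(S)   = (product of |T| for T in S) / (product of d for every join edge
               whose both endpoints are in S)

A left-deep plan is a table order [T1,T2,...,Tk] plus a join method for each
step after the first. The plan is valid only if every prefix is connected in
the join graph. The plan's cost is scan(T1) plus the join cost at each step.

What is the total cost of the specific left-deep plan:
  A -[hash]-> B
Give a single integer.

step 1: scan A: cost=60, card=60
step 2: join B via hash
    card(P join B) = 60*60/(12) = 300
    cost = 60 + 2*60*6 + 60 = 840

840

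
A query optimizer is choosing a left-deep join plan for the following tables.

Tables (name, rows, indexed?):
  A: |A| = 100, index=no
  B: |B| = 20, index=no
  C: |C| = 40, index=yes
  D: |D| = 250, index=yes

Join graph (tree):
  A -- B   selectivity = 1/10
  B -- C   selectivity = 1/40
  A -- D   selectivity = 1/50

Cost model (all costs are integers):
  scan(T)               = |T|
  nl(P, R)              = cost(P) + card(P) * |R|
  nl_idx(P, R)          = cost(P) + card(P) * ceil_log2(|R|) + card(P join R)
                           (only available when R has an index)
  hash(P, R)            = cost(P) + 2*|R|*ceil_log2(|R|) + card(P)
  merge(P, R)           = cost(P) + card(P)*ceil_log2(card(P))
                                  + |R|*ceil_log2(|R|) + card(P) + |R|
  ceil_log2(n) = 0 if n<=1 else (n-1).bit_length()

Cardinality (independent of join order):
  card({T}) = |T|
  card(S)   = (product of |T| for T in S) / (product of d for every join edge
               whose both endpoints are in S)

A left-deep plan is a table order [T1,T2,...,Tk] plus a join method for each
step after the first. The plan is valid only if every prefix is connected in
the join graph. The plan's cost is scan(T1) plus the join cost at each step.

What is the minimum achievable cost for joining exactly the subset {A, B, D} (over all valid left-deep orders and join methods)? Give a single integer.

2100

Selinger DP over subsets of {A,B,D}:
  {A}: scan cost=100, card=100
  {B}: scan cost=20, card=20
  {D}: scan cost=250, card=250
  {AB}: card=200; try (B,hash)→400, (A,merge)→940, (B,merge)→1020, (A,hash)→1440, (A,nl)→2020, (B,nl)→2100; best=400 via (B,hash)
  {AD}: card=500; try (D,nl_idx)→1400, (A,hash)→1900, (D,merge)→3150, (A,merge)→3300, (D,hash)→4200, (D,nl)→25100 …(+1); best=1400 via (D,nl_idx)
  {ABD}: card=1000; try (B,hash)→2100, (D,nl_idx)→3000, (D,merge)→4450, (D,hash)→4600, (B,merge)→6520, (B,nl)→11400 …(+1); best=2100 via (B,hash)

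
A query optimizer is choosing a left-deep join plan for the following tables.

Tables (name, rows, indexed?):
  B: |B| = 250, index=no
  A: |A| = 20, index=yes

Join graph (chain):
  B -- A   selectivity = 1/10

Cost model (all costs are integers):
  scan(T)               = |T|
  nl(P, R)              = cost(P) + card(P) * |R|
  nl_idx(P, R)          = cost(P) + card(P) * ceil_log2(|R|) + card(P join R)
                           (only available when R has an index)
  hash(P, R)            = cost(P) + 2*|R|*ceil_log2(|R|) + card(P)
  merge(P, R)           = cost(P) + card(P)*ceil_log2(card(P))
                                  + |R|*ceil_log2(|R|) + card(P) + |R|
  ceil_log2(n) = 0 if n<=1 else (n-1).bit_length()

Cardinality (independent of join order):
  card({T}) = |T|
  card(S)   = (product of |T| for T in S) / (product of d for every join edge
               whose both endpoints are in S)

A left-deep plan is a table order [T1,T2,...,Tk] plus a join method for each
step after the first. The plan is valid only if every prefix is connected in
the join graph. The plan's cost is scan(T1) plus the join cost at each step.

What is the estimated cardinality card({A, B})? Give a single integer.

Tables in S: A(20), B(250)
Edges inside S: B-A(d=10)
numerator = 20 * 250 = 5000
denominator = 10 = 10
card(S) = 5000 / 10 = 500

500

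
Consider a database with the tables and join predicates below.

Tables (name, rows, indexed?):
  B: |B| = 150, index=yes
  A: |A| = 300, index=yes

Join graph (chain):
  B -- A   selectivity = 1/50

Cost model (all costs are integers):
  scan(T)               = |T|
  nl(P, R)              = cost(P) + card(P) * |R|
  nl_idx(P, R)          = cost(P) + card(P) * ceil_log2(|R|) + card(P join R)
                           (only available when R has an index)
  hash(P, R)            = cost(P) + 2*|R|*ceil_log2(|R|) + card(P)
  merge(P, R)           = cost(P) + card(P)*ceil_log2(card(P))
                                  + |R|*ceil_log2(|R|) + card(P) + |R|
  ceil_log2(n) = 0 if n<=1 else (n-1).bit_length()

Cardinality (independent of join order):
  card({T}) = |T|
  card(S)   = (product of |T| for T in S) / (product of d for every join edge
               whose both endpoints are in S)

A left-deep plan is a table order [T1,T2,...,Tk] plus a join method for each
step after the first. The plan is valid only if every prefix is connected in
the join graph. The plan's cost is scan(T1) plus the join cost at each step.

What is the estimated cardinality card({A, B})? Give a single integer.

900

Tables in S: A(300), B(150)
Edges inside S: B-A(d=50)
numerator = 300 * 150 = 45000
denominator = 50 = 50
card(S) = 45000 / 50 = 900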